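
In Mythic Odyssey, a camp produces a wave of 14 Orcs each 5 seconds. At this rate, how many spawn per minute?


Spawns per minute = count * (60 / interval)
= 14 * (60 / 5)
= 14 * 12.0
= 168.0

168.0 per minute


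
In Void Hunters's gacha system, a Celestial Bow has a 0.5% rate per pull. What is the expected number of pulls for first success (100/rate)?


Expected pulls for a geometric distribution = 1/p = 100 / rate%
= 100 / 0.5
= 200.0

200.0 pulls


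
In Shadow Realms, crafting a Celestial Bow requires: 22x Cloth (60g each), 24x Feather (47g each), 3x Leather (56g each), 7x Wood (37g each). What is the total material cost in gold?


Cost breakdown:
  Cloth: 22 * 60 = 1320
  Feather: 24 * 47 = 1128
  Leather: 3 * 56 = 168
  Wood: 7 * 37 = 259
Total = 1320 + 1128 + 168 + 259 = 2875

2875 gold


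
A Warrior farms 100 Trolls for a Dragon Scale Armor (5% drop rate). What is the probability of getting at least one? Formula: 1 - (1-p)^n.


P(at least one) = 1 - P(none) = 1 - (1-p)^n
p = 5/100 = 0.05
1 - p = 0.95
(1 - p)^100 = 0.95^100 = 0.005921
P(at least one) = 1 - 0.005921 = 0.9941

0.9941


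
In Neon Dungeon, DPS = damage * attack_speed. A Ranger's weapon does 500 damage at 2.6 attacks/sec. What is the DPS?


DPS = damage * attack_speed
= 500 * 2.6
= 1300.0

1300.0 DPS


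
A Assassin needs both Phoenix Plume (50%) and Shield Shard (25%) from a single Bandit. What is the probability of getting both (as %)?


For independent events, P(both) = P(A) * P(B)
= 50% * 25%
= 1250 / 100 %
= 12.5%

12.5%


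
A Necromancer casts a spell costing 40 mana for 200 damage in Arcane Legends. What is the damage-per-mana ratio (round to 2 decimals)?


Efficiency = damage / mana
= 200 / 40
= 5.00

5.00 dmg/mana


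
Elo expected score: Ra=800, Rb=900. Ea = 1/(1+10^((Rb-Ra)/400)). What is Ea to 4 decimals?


Elo expected score: Ea = 1/(1 + 10^((Rb-Ra)/400))
Rb - Ra = 900 - 800 = 100
(Rb-Ra)/400 = 100/400 = 0.25
10^0.25 = 1.778279
Ea = 1/(1 + 1.778279) = 1/2.778279 = 0.3599

0.3599


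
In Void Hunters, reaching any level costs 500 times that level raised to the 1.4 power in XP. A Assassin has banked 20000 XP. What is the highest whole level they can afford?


XP = 500 * level^1.4, so level = (XP / 500)^(1/1.4)
= (20000 / 500)^(1/1.4)
= 40.0^0.7143
= 13.9421
Floor: level = 13

level 13


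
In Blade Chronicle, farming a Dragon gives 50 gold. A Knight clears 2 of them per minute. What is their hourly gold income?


Gold per minute = 50 * 2 = 100
Gold per hour = 100 * 60 = 6000

6000 gold/hour


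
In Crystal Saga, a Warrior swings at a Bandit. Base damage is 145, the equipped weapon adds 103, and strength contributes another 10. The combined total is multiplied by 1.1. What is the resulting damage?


Sum base + weapon + str = 145 + 103 + 10 = 258
Multiply by 1.1:
258 * 1.1 = 283.8

283.8 damage


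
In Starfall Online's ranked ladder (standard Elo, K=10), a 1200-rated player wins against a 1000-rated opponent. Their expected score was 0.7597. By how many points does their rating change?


Elo update: delta = K * (S - Ea), where S = 1 (wins)
S - Ea = 1 - 0.7597 = 0.2403
Rating change = 10 * 0.2403
= 2.40

2.40 rating points


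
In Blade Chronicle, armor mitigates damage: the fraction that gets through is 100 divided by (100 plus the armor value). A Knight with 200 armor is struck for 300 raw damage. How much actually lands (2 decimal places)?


actual = 300 * 100 / (100 + 200)
= 300 * 100 / 300
= 30000 / 300
= 100.00

100.00 damage


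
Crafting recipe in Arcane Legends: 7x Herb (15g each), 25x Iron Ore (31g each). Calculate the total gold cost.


Cost breakdown:
  Herb: 7 * 15 = 105
  Iron Ore: 25 * 31 = 775
Total = 105 + 775 = 880

880 gold


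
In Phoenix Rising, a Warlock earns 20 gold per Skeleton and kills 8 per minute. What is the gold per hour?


Gold per minute = 20 * 8 = 160
Gold per hour = 160 * 60 = 9600

9600 gold/hour


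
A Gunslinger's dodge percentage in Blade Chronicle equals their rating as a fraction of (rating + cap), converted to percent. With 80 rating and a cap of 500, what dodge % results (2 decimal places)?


dodge% = 80 / (80 + 500) * 100
= 80 / 580 * 100
= 0.137931 * 100
= 13.79%

13.79%


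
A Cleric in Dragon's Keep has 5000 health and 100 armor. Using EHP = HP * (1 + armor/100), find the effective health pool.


EHP = 5000 * (1 + 100/100)
= 5000 * (1 + 1.0)
= 5000 * 2.0
= 10000.0

10000.0 EHP


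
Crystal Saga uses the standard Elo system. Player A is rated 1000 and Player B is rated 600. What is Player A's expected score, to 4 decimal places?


Elo expected score: Ea = 1/(1 + 10^((Rb-Ra)/400))
Rb - Ra = 600 - 1000 = -400
(Rb-Ra)/400 = -400/400 = -1.0
10^-1.0 = 0.1
Ea = 1/(1 + 0.1) = 1/1.1 = 0.9091

0.9091


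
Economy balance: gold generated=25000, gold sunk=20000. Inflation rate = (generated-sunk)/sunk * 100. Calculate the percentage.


Net gold = 25000 - 20000 = 5000
Inflation rate = net / sunk * 100 = 5000 / 20000 * 100
= 0.25 * 100
= 25.00%

25.00%


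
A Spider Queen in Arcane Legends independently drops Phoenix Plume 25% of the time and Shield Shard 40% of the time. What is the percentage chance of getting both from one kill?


For independent events, P(both) = P(A) * P(B)
= 25% * 40%
= 1000 / 100 %
= 10.0%

10.0%


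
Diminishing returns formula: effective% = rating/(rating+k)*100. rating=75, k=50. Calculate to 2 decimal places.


effective% = rating / (rating + k) * 100
= 75 / (75 + 50) * 100
= 75 / 125 * 100
= 0.6 * 100
= 60.00%

60.00%


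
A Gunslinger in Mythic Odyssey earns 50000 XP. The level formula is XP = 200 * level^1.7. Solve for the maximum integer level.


XP = 200 * level^1.7, so level = (XP / 200)^(1/1.7)
= (50000 / 200)^(1/1.7)
= 250.0^0.5882
= 25.7367
Floor: level = 25

level 25


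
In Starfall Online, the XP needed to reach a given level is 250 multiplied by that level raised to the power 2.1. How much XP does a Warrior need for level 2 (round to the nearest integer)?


XP = 250 * level^2.1
Substitute level = 2:
XP = 250 * 2^2.1
= 250 * 4.2871
= 1072

1072 XP


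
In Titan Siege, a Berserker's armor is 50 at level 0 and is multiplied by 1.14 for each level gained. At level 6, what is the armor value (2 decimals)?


value = base * growth^level
= 50 * 1.14^6
= 50 * 2.194973
= 109.75

109.75 armor


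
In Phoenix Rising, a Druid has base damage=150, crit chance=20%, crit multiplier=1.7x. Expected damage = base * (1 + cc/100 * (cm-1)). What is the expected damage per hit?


E[dmg] = base * (1 + crit_chance * (crit_mult - 1))
cc as decimal = 20/100 = 0.2
cm - 1 = 1.7 - 1 = 0.7
Bonus factor = 0.2 * 0.7 = 0.14
Total multiplier = 1 + 0.14 = 1.14
Expected damage = 150 * 1.14 = 171.00

171.00 damage


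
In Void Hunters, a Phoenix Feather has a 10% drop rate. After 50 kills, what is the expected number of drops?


Expected drops = kills * (drop_rate / 100)
= 50 * (10 / 100)
= 50 * 0.1
= 5.0

5.0 drops


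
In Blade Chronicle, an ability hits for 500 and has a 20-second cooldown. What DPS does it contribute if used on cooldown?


DPS = damage / cooldown
= 500 / 20
= 25.00

25.00 DPS


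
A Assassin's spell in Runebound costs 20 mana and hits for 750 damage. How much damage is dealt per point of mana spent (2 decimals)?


Efficiency = damage / mana
= 750 / 20
= 37.50

37.50 dmg/mana


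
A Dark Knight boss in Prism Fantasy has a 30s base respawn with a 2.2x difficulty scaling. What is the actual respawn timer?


Respawn time = base * multiplier
= 30 * 2.2
= 66.0 seconds

66.0 seconds


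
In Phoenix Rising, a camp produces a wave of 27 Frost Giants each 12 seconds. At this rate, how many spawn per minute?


Spawns per minute = count * (60 / interval)
= 27 * (60 / 12)
= 27 * 5.0
= 135.0

135.0 per minute


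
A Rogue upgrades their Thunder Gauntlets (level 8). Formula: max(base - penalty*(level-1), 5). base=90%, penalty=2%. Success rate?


raw_rate = 90 - 2 * (8 - 1)
= 90 - 2 * 7
= 90 - 14
= 76
Apply floor: max(76, 5) = 76%

76%


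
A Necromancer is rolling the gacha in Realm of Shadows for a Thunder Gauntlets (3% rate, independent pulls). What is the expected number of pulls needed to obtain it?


Expected pulls for a geometric distribution = 1/p = 100 / rate%
= 100 / 3
= 33.33

33.33 pulls


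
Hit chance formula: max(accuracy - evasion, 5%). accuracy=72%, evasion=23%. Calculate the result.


accuracy - evasion = 72 - 23 = 49
Apply floor: max(49, 5) = 49
Hit chance = 49%

49%


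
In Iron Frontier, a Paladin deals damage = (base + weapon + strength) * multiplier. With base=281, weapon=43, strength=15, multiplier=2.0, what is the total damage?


Sum base + weapon + str = 281 + 43 + 15 = 339
Multiply by 2.0:
339 * 2.0 = 678.0

678.0 damage


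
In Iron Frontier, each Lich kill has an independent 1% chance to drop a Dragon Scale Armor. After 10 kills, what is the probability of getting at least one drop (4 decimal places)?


P(at least one) = 1 - P(none) = 1 - (1-p)^n
p = 1/100 = 0.01
1 - p = 0.99
(1 - p)^10 = 0.99^10 = 0.904382
P(at least one) = 1 - 0.904382 = 0.0956

0.0956


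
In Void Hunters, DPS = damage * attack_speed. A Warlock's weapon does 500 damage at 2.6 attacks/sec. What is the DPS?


DPS = damage * attack_speed
= 500 * 2.6
= 1300.0

1300.0 DPS


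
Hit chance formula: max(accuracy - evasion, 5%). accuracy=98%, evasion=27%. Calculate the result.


accuracy - evasion = 98 - 27 = 71
Apply floor: max(71, 5) = 71
Hit chance = 71%

71%


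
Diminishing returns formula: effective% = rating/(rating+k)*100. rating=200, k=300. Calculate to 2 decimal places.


effective% = rating / (rating + k) * 100
= 200 / (200 + 300) * 100
= 200 / 500 * 100
= 0.4 * 100
= 40.00%

40.00%


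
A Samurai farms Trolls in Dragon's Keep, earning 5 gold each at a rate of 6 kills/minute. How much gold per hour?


Gold per minute = 5 * 6 = 30
Gold per hour = 30 * 60 = 1800

1800 gold/hour


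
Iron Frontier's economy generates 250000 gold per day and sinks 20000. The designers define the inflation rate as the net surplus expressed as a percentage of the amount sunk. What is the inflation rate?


Net gold = 250000 - 20000 = 230000
Inflation rate = net / sunk * 100 = 230000 / 20000 * 100
= 11.5 * 100
= 1150.00%

1150.00%


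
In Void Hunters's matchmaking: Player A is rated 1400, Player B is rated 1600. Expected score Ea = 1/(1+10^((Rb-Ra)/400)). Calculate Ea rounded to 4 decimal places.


Elo expected score: Ea = 1/(1 + 10^((Rb-Ra)/400))
Rb - Ra = 1600 - 1400 = 200
(Rb-Ra)/400 = 200/400 = 0.5
10^0.5 = 3.162278
Ea = 1/(1 + 3.162278) = 1/4.162278 = 0.2403

0.2403


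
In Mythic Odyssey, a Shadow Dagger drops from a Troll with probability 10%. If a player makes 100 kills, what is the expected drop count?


Expected drops = kills * (drop_rate / 100)
= 100 * (10 / 100)
= 100 * 0.1
= 10.0

10.0 drops


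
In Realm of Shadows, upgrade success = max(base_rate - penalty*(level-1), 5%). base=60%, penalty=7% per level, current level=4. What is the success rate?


raw_rate = 60 - 7 * (4 - 1)
= 60 - 7 * 3
= 60 - 21
= 39
Apply floor: max(39, 5) = 39%

39%


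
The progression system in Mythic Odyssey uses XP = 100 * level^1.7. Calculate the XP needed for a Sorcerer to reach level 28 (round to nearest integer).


XP = 100 * level^1.7
Substitute level = 28:
XP = 100 * 28^1.7
= 100 * 288.5152
= 28852

28852 XP


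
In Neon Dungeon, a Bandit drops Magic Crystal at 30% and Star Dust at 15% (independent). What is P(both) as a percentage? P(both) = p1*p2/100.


For independent events, P(both) = P(A) * P(B)
= 30% * 15%
= 450 / 100 %
= 4.5%

4.5%


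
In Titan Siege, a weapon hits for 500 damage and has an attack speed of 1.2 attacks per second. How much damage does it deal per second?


DPS = damage * attack_speed
= 500 * 1.2
= 600.0

600.0 DPS


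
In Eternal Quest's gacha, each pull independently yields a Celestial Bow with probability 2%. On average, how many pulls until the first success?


Expected pulls for a geometric distribution = 1/p = 100 / rate%
= 100 / 2
= 50.0

50.0 pulls


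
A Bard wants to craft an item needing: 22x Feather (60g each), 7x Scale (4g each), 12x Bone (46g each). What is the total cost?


Cost breakdown:
  Feather: 22 * 60 = 1320
  Scale: 7 * 4 = 28
  Bone: 12 * 46 = 552
Total = 1320 + 28 + 552 = 1900

1900 gold


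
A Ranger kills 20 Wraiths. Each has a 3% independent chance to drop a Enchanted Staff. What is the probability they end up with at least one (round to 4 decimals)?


P(at least one) = 1 - P(none) = 1 - (1-p)^n
p = 3/100 = 0.03
1 - p = 0.97
(1 - p)^20 = 0.97^20 = 0.543794
P(at least one) = 1 - 0.543794 = 0.4562

0.4562


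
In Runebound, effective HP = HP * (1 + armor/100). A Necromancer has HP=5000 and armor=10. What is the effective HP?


EHP = 5000 * (1 + 10/100)
= 5000 * (1 + 0.1)
= 5000 * 1.1
= 5500.0

5500.0 EHP


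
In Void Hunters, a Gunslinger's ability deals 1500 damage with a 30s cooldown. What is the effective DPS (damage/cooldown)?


DPS = damage / cooldown
= 1500 / 30
= 50.00

50.00 DPS


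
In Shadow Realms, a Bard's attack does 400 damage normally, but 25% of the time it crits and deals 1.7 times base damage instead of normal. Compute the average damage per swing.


E[dmg] = base * (1 + crit_chance * (crit_mult - 1))
cc as decimal = 25/100 = 0.25
cm - 1 = 1.7 - 1 = 0.7
Bonus factor = 0.25 * 0.7 = 0.175
Total multiplier = 1 + 0.175 = 1.175
Expected damage = 400 * 1.175 = 470.00

470.00 damage


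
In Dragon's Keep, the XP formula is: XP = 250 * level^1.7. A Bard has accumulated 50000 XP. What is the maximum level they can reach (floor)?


XP = 250 * level^1.7, so level = (XP / 250)^(1/1.7)
= (50000 / 250)^(1/1.7)
= 200.0^0.5882
= 22.5708
Floor: level = 22

level 22


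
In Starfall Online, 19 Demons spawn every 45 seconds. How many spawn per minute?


Spawns per minute = count * (60 / interval)
= 19 * (60 / 45)
= 19 * 1.3333
= 25.33

25.33 per minute


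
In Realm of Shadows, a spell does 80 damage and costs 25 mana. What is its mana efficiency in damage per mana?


Efficiency = damage / mana
= 80 / 25
= 3.20

3.20 dmg/mana


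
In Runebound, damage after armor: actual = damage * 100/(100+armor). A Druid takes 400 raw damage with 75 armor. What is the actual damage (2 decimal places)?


actual = 400 * 100 / (100 + 75)
= 400 * 100 / 175
= 40000 / 175
= 228.57

228.57 damage


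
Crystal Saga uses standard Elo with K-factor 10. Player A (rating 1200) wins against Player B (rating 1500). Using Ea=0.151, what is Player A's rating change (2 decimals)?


Elo update: delta = K * (S - Ea), where S = 1 (wins)
S - Ea = 1 - 0.151 = 0.849
Rating change = 10 * 0.849
= 8.49

8.49 rating points


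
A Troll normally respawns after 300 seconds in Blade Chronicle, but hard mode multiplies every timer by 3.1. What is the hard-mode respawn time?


Respawn time = base * multiplier
= 300 * 3.1
= 930.0 seconds

930.0 seconds


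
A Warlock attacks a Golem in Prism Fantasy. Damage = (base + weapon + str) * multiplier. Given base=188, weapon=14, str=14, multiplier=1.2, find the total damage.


Sum base + weapon + str = 188 + 14 + 14 = 216
Multiply by 1.2:
216 * 1.2 = 259.2

259.2 damage


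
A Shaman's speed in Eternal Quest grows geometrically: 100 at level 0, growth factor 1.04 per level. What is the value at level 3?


value = base * growth^level
= 100 * 1.04^3
= 100 * 1.124864
= 112.49

112.49 speed


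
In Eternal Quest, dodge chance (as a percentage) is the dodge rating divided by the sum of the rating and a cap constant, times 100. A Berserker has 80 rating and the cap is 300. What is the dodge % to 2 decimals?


dodge% = 80 / (80 + 300) * 100
= 80 / 380 * 100
= 0.210526 * 100
= 21.05%

21.05%


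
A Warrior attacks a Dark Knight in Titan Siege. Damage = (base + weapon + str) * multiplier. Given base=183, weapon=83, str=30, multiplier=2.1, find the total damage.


Sum base + weapon + str = 183 + 83 + 30 = 296
Multiply by 2.1:
296 * 2.1 = 621.6

621.6 damage


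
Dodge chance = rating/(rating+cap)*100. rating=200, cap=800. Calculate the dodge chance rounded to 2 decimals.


dodge% = 200 / (200 + 800) * 100
= 200 / 1000 * 100
= 0.2 * 100
= 20.00%

20.00%


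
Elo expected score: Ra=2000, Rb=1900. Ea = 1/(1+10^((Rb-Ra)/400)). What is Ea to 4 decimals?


Elo expected score: Ea = 1/(1 + 10^((Rb-Ra)/400))
Rb - Ra = 1900 - 2000 = -100
(Rb-Ra)/400 = -100/400 = -0.25
10^-0.25 = 0.562341
Ea = 1/(1 + 0.562341) = 1/1.562341 = 0.6401

0.6401


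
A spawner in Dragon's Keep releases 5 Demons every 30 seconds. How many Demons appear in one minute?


Spawns per minute = count * (60 / interval)
= 5 * (60 / 30)
= 5 * 2.0
= 10.0

10.0 per minute


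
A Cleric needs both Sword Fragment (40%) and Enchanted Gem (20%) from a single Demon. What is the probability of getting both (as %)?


For independent events, P(both) = P(A) * P(B)
= 40% * 20%
= 800 / 100 %
= 8.0%

8.0%


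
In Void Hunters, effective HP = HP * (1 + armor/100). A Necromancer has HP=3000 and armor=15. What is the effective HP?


EHP = 3000 * (1 + 15/100)
= 3000 * (1 + 0.15)
= 3000 * 1.15
= 3450.0

3450.0 EHP


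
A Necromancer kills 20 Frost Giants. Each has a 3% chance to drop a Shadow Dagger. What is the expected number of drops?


Expected drops = kills * (drop_rate / 100)
= 20 * (3 / 100)
= 20 * 0.03
= 0.6

0.6 drops


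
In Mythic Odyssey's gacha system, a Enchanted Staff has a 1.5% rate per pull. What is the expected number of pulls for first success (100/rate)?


Expected pulls for a geometric distribution = 1/p = 100 / rate%
= 100 / 1.5
= 66.67

66.67 pulls


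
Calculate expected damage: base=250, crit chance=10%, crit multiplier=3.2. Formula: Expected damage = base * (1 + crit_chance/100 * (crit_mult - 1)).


E[dmg] = base * (1 + crit_chance * (crit_mult - 1))
cc as decimal = 10/100 = 0.1
cm - 1 = 3.2 - 1 = 2.2
Bonus factor = 0.1 * 2.2 = 0.22
Total multiplier = 1 + 0.22 = 1.22
Expected damage = 250 * 1.22 = 305.00

305.00 damage


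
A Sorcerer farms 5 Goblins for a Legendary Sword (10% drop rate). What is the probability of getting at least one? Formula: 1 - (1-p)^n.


P(at least one) = 1 - P(none) = 1 - (1-p)^n
p = 10/100 = 0.1
1 - p = 0.9
(1 - p)^5 = 0.9^5 = 0.590490
P(at least one) = 1 - 0.590490 = 0.4095

0.4095


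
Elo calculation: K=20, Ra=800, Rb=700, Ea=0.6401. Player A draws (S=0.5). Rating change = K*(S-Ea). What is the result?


Elo update: delta = K * (S - Ea), where S = 0.5 (draws)
S - Ea = 0.5 - 0.6401 = -0.1401
Rating change = 20 * -0.1401
= -2.80

-2.80 rating points


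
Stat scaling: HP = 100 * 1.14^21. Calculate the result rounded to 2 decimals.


value = base * growth^level
= 100 * 1.14^21
= 100 * 15.667578
= 1566.76

1566.76 HP


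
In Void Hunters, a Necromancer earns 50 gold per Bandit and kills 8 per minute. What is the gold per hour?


Gold per minute = 50 * 8 = 400
Gold per hour = 400 * 60 = 24000

24000 gold/hour


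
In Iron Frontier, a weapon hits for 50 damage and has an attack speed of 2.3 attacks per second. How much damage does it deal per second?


DPS = damage * attack_speed
= 50 * 2.3
= 115.0

115.0 DPS


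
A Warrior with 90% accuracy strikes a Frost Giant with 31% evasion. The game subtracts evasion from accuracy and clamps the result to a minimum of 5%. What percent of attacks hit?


accuracy - evasion = 90 - 31 = 59
Apply floor: max(59, 5) = 59
Hit chance = 59%

59%


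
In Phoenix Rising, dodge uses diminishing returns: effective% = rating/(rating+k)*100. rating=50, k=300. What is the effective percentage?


effective% = rating / (rating + k) * 100
= 50 / (50 + 300) * 100
= 50 / 350 * 100
= 0.142857 * 100
= 14.29%

14.29%


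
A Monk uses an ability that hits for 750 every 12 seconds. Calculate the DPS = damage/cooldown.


DPS = damage / cooldown
= 750 / 12
= 62.50

62.50 DPS


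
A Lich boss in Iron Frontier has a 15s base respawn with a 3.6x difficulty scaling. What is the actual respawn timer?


Respawn time = base * multiplier
= 15 * 3.6
= 54.0 seconds

54.0 seconds


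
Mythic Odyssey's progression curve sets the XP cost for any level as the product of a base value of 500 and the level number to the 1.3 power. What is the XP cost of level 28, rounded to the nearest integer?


XP = 500 * level^1.3
Substitute level = 28:
XP = 500 * 28^1.3
= 500 * 76.0861
= 38043

38043 XP


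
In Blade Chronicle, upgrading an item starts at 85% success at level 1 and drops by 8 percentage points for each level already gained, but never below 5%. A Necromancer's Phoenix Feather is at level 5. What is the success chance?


raw_rate = 85 - 8 * (5 - 1)
= 85 - 8 * 4
= 85 - 32
= 53
Apply floor: max(53, 5) = 53%

53%


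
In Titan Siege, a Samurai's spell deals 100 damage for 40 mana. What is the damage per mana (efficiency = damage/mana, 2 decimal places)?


Efficiency = damage / mana
= 100 / 40
= 2.50

2.50 dmg/mana


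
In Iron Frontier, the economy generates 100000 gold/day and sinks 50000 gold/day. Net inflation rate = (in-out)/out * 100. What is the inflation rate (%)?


Net gold = 100000 - 50000 = 50000
Inflation rate = net / sunk * 100 = 50000 / 50000 * 100
= 1.0 * 100
= 100.00%

100.00%


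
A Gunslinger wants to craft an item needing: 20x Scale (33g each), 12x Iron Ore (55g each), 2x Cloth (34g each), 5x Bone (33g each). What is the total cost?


Cost breakdown:
  Scale: 20 * 33 = 660
  Iron Ore: 12 * 55 = 660
  Cloth: 2 * 34 = 68
  Bone: 5 * 33 = 165
Total = 660 + 660 + 68 + 165 = 1553

1553 gold


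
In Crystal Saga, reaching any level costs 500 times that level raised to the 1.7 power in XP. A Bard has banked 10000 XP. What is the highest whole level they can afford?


XP = 500 * level^1.7, so level = (XP / 500)^(1/1.7)
= (10000 / 500)^(1/1.7)
= 20.0^0.5882
= 5.8252
Floor: level = 5

level 5


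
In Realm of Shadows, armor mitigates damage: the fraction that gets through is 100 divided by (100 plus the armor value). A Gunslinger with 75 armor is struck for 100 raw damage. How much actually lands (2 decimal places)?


actual = 100 * 100 / (100 + 75)
= 100 * 100 / 175
= 10000 / 175
= 57.14

57.14 damage


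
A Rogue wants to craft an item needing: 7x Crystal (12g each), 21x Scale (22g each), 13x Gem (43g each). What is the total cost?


Cost breakdown:
  Crystal: 7 * 12 = 84
  Scale: 21 * 22 = 462
  Gem: 13 * 43 = 559
Total = 84 + 462 + 559 = 1105

1105 gold


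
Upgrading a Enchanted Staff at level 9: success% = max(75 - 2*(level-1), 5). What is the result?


raw_rate = 75 - 2 * (9 - 1)
= 75 - 2 * 8
= 75 - 16
= 59
Apply floor: max(59, 5) = 59%

59%


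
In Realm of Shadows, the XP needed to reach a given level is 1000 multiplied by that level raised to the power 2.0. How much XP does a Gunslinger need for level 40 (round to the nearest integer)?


XP = 1000 * level^2.0
Substitute level = 40:
XP = 1000 * 40^2.0
= 1000 * 1600.0
= 1600000

1600000 XP


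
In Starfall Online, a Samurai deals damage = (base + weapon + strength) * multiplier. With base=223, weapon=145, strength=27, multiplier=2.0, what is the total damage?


Sum base + weapon + str = 223 + 145 + 27 = 395
Multiply by 2.0:
395 * 2.0 = 790.0

790.0 damage


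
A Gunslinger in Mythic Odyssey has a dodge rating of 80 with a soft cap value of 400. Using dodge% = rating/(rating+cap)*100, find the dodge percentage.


dodge% = 80 / (80 + 400) * 100
= 80 / 480 * 100
= 0.166667 * 100
= 16.67%

16.67%


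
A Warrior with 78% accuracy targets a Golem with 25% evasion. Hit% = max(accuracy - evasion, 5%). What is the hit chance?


accuracy - evasion = 78 - 25 = 53
Apply floor: max(53, 5) = 53
Hit chance = 53%

53%


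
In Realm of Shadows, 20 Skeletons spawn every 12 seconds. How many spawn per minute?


Spawns per minute = count * (60 / interval)
= 20 * (60 / 12)
= 20 * 5.0
= 100.0

100.0 per minute


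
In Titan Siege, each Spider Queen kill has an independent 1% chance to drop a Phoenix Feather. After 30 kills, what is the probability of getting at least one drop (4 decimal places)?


P(at least one) = 1 - P(none) = 1 - (1-p)^n
p = 1/100 = 0.01
1 - p = 0.99
(1 - p)^30 = 0.99^30 = 0.739700
P(at least one) = 1 - 0.739700 = 0.2603

0.2603


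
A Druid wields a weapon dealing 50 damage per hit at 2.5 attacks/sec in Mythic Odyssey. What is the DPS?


DPS = damage * attack_speed
= 50 * 2.5
= 125.0

125.0 DPS


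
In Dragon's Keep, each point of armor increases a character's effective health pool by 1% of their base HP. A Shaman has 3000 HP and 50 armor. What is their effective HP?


EHP = 3000 * (1 + 50/100)
= 3000 * (1 + 0.5)
= 3000 * 1.5
= 4500.0

4500.0 EHP


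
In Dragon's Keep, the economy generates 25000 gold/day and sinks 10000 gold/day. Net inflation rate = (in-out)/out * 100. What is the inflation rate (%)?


Net gold = 25000 - 10000 = 15000
Inflation rate = net / sunk * 100 = 15000 / 10000 * 100
= 1.5 * 100
= 150.00%

150.00%


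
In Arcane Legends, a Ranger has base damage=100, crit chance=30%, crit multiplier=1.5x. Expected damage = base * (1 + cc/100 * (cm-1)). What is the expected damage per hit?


E[dmg] = base * (1 + crit_chance * (crit_mult - 1))
cc as decimal = 30/100 = 0.3
cm - 1 = 1.5 - 1 = 0.5
Bonus factor = 0.3 * 0.5 = 0.15
Total multiplier = 1 + 0.15 = 1.15
Expected damage = 100 * 1.15 = 115.00

115.00 damage


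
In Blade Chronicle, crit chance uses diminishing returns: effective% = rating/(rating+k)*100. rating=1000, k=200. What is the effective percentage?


effective% = rating / (rating + k) * 100
= 1000 / (1000 + 200) * 100
= 1000 / 1200 * 100
= 0.833333 * 100
= 83.33%

83.33%


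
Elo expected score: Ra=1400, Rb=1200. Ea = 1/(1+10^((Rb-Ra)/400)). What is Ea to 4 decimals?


Elo expected score: Ea = 1/(1 + 10^((Rb-Ra)/400))
Rb - Ra = 1200 - 1400 = -200
(Rb-Ra)/400 = -200/400 = -0.5
10^-0.5 = 0.316228
Ea = 1/(1 + 0.316228) = 1/1.316228 = 0.7597

0.7597


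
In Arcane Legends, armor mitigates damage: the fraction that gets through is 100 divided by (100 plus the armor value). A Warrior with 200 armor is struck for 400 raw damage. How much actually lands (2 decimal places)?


actual = 400 * 100 / (100 + 200)
= 400 * 100 / 300
= 40000 / 300
= 133.33

133.33 damage


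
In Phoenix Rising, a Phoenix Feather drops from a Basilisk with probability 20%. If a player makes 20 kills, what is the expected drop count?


Expected drops = kills * (drop_rate / 100)
= 20 * (20 / 100)
= 20 * 0.2
= 4.0

4.0 drops


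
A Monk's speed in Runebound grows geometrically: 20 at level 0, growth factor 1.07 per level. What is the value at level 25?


value = base * growth^level
= 20 * 1.07^25
= 20 * 5.427433
= 108.55

108.55 speed


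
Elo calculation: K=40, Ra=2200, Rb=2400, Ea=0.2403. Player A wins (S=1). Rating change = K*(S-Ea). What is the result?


Elo update: delta = K * (S - Ea), where S = 1 (wins)
S - Ea = 1 - 0.2403 = 0.7597
Rating change = 40 * 0.7597
= 30.39

30.39 rating points


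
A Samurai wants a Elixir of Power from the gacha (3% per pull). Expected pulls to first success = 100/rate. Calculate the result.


Expected pulls for a geometric distribution = 1/p = 100 / rate%
= 100 / 3
= 33.33

33.33 pulls


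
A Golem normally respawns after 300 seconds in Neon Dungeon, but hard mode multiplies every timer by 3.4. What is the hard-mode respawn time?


Respawn time = base * multiplier
= 300 * 3.4
= 1020.0 seconds

1020.0 seconds


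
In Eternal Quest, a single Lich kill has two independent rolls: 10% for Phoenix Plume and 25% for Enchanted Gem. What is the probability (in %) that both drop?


For independent events, P(both) = P(A) * P(B)
= 10% * 25%
= 250 / 100 %
= 2.5%

2.5%


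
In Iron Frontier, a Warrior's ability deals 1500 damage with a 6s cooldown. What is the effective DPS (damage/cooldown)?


DPS = damage / cooldown
= 1500 / 6
= 250.00

250.00 DPS


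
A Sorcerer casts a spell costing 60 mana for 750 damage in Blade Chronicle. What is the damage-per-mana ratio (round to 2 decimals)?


Efficiency = damage / mana
= 750 / 60
= 12.50

12.50 dmg/mana


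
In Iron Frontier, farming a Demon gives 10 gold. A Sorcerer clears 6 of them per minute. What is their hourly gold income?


Gold per minute = 10 * 6 = 60
Gold per hour = 60 * 60 = 3600

3600 gold/hour


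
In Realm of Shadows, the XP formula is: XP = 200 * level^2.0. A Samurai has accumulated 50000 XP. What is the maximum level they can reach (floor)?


XP = 200 * level^2.0, so level = (XP / 200)^(1/2.0)
= (50000 / 200)^(1/2.0)
= 250.0^0.5
= 15.8114
Floor: level = 15

level 15


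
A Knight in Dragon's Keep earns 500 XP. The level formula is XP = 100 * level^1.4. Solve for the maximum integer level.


XP = 100 * level^1.4, so level = (XP / 100)^(1/1.4)
= (500 / 100)^(1/1.4)
= 5.0^0.7143
= 3.1569
Floor: level = 3

level 3


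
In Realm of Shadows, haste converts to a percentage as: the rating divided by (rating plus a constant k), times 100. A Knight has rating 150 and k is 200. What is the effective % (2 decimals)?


effective% = rating / (rating + k) * 100
= 150 / (150 + 200) * 100
= 150 / 350 * 100
= 0.428571 * 100
= 42.86%

42.86%


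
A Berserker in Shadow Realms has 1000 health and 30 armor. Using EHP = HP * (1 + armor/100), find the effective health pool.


EHP = 1000 * (1 + 30/100)
= 1000 * (1 + 0.3)
= 1000 * 1.3
= 1300.0

1300.0 EHP


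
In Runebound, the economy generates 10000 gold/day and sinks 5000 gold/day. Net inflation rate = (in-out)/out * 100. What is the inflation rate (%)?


Net gold = 10000 - 5000 = 5000
Inflation rate = net / sunk * 100 = 5000 / 5000 * 100
= 1.0 * 100
= 100.00%

100.00%


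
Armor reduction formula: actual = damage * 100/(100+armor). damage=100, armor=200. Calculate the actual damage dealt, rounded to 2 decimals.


actual = 100 * 100 / (100 + 200)
= 100 * 100 / 300
= 10000 / 300
= 33.33

33.33 damage


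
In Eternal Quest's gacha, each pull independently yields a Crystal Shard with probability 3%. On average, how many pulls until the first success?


Expected pulls for a geometric distribution = 1/p = 100 / rate%
= 100 / 3
= 33.33

33.33 pulls


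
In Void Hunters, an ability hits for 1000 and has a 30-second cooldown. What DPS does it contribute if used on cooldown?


DPS = damage / cooldown
= 1000 / 30
= 33.33

33.33 DPS


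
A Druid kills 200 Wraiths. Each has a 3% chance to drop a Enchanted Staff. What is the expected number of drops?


Expected drops = kills * (drop_rate / 100)
= 200 * (3 / 100)
= 200 * 0.03
= 6.0

6.0 drops


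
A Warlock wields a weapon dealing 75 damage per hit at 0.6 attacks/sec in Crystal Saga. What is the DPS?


DPS = damage * attack_speed
= 75 * 0.6
= 45.0

45.0 DPS


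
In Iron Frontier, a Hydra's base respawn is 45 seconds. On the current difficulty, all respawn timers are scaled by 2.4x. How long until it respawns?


Respawn time = base * multiplier
= 45 * 2.4
= 108.0 seconds

108.0 seconds


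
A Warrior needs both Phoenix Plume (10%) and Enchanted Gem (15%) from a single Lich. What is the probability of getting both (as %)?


For independent events, P(both) = P(A) * P(B)
= 10% * 15%
= 150 / 100 %
= 1.5%

1.5%


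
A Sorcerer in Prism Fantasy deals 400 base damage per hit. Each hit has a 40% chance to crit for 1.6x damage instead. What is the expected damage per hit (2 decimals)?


E[dmg] = base * (1 + crit_chance * (crit_mult - 1))
cc as decimal = 40/100 = 0.4
cm - 1 = 1.6 - 1 = 0.6
Bonus factor = 0.4 * 0.6 = 0.24
Total multiplier = 1 + 0.24 = 1.24
Expected damage = 400 * 1.24 = 496.00

496.00 damage


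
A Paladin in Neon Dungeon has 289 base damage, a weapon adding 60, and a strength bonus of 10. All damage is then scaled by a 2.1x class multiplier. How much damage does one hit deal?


Sum base + weapon + str = 289 + 60 + 10 = 359
Multiply by 2.1:
359 * 2.1 = 753.9

753.9 damage


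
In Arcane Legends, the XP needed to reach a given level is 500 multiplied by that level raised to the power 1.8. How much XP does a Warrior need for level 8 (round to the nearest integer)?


XP = 500 * level^1.8
Substitute level = 8:
XP = 500 * 8^1.8
= 500 * 42.2243
= 21112

21112 XP


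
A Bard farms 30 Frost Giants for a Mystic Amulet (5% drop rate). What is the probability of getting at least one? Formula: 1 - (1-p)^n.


P(at least one) = 1 - P(none) = 1 - (1-p)^n
p = 5/100 = 0.05
1 - p = 0.95
(1 - p)^30 = 0.95^30 = 0.214639
P(at least one) = 1 - 0.214639 = 0.7854

0.7854


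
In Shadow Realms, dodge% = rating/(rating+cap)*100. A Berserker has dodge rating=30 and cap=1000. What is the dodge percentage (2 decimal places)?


dodge% = 30 / (30 + 1000) * 100
= 30 / 1030 * 100
= 0.029126 * 100
= 2.91%

2.91%


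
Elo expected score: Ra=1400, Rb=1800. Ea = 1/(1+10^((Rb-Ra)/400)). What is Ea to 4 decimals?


Elo expected score: Ea = 1/(1 + 10^((Rb-Ra)/400))
Rb - Ra = 1800 - 1400 = 400
(Rb-Ra)/400 = 400/400 = 1.0
10^1.0 = 10.0
Ea = 1/(1 + 10.0) = 1/11.0 = 0.0909

0.0909


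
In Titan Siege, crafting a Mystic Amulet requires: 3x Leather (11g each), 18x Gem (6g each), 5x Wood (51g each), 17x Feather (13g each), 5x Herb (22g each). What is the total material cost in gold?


Cost breakdown:
  Leather: 3 * 11 = 33
  Gem: 18 * 6 = 108
  Wood: 5 * 51 = 255
  Feather: 17 * 13 = 221
  Herb: 5 * 22 = 110
Total = 33 + 108 + 255 + 221 + 110 = 727

727 gold


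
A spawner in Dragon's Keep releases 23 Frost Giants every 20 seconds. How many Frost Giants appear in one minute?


Spawns per minute = count * (60 / interval)
= 23 * (60 / 20)
= 23 * 3.0
= 69.0

69.0 per minute


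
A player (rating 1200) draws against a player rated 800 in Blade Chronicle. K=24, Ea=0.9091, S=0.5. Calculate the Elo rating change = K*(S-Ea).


Elo update: delta = K * (S - Ea), where S = 0.5 (draws)
S - Ea = 0.5 - 0.9091 = -0.4091
Rating change = 24 * -0.4091
= -9.82

-9.82 rating points


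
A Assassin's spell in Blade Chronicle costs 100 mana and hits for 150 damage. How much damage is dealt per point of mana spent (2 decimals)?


Efficiency = damage / mana
= 150 / 100
= 1.50

1.50 dmg/mana


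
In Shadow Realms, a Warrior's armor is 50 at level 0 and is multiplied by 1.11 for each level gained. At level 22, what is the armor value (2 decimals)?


value = base * growth^level
= 50 * 1.11^22
= 50 * 9.933574
= 496.68

496.68 armor


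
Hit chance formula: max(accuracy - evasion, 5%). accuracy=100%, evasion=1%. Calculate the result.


accuracy - evasion = 100 - 1 = 99
Apply floor: max(99, 5) = 99
Hit chance = 99%

99%


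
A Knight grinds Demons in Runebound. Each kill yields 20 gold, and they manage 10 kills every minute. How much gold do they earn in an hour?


Gold per minute = 20 * 10 = 200
Gold per hour = 200 * 60 = 12000

12000 gold/hour


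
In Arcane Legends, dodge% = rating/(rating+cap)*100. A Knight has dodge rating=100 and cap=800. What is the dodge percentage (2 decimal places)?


dodge% = 100 / (100 + 800) * 100
= 100 / 900 * 100
= 0.111111 * 100
= 11.11%

11.11%


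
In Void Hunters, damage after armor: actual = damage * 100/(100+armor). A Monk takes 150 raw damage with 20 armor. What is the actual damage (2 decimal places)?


actual = 150 * 100 / (100 + 20)
= 150 * 100 / 120
= 15000 / 120
= 125.00

125.00 damage


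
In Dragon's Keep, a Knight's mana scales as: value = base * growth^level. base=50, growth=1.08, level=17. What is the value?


value = base * growth^level
= 50 * 1.08^17
= 50 * 3.700018
= 185.00

185.00 mana


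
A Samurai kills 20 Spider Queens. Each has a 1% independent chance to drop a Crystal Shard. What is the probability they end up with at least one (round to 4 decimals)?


P(at least one) = 1 - P(none) = 1 - (1-p)^n
p = 1/100 = 0.01
1 - p = 0.99
(1 - p)^20 = 0.99^20 = 0.817907
P(at least one) = 1 - 0.817907 = 0.1821

0.1821


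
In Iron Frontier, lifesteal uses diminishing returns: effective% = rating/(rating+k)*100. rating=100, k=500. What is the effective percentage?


effective% = rating / (rating + k) * 100
= 100 / (100 + 500) * 100
= 100 / 600 * 100
= 0.166667 * 100
= 16.67%

16.67%


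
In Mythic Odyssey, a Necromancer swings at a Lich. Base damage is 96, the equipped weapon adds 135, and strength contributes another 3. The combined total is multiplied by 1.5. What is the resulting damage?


Sum base + weapon + str = 96 + 135 + 3 = 234
Multiply by 1.5:
234 * 1.5 = 351.0

351.0 damage


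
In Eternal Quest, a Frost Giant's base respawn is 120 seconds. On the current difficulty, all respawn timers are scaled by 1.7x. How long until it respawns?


Respawn time = base * multiplier
= 120 * 1.7
= 204.0 seconds

204.0 seconds


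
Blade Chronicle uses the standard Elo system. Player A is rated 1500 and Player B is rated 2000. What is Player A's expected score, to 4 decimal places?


Elo expected score: Ea = 1/(1 + 10^((Rb-Ra)/400))
Rb - Ra = 2000 - 1500 = 500
(Rb-Ra)/400 = 500/400 = 1.25
10^1.25 = 17.782794
Ea = 1/(1 + 17.782794) = 1/18.782794 = 0.0532

0.0532


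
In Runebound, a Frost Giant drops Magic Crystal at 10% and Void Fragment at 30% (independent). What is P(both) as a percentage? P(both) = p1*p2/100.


For independent events, P(both) = P(A) * P(B)
= 10% * 30%
= 300 / 100 %
= 3.0%

3.0%


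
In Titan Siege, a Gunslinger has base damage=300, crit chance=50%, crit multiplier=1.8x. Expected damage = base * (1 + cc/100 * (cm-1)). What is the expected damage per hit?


E[dmg] = base * (1 + crit_chance * (crit_mult - 1))
cc as decimal = 50/100 = 0.5
cm - 1 = 1.8 - 1 = 0.8
Bonus factor = 0.5 * 0.8 = 0.4
Total multiplier = 1 + 0.4 = 1.4
Expected damage = 300 * 1.4 = 420.00

420.00 damage


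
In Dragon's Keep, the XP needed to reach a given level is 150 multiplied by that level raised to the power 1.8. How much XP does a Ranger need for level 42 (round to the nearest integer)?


XP = 150 * level^1.8
Substitute level = 42:
XP = 150 * 42^1.8
= 150 * 835.312
= 125297

125297 XP


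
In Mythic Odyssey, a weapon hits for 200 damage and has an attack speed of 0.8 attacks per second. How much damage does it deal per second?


DPS = damage * attack_speed
= 200 * 0.8
= 160.0

160.0 DPS


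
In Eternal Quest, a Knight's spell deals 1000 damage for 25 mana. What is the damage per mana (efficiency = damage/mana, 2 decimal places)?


Efficiency = damage / mana
= 1000 / 25
= 40.00

40.00 dmg/mana


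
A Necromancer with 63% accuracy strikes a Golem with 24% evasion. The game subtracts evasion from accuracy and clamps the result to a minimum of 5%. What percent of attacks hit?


accuracy - evasion = 63 - 24 = 39
Apply floor: max(39, 5) = 39
Hit chance = 39%

39%


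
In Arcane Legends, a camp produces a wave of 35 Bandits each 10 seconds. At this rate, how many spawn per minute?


Spawns per minute = count * (60 / interval)
= 35 * (60 / 10)
= 35 * 6.0
= 210.0

210.0 per minute


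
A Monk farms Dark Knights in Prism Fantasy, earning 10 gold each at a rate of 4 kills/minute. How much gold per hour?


Gold per minute = 10 * 4 = 40
Gold per hour = 40 * 60 = 2400

2400 gold/hour


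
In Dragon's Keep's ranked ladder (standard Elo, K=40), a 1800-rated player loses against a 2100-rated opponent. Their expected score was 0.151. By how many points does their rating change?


Elo update: delta = K * (S - Ea), where S = 0 (loses)
S - Ea = 0 - 0.151 = -0.151
Rating change = 40 * -0.151
= -6.04

-6.04 rating points


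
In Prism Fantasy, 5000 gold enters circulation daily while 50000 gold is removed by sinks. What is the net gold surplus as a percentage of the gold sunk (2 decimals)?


Net gold = 5000 - 50000 = -45000
Inflation rate = net / sunk * 100 = -45000 / 50000 * 100
= -0.9 * 100
= -90.00%

-90.00%
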